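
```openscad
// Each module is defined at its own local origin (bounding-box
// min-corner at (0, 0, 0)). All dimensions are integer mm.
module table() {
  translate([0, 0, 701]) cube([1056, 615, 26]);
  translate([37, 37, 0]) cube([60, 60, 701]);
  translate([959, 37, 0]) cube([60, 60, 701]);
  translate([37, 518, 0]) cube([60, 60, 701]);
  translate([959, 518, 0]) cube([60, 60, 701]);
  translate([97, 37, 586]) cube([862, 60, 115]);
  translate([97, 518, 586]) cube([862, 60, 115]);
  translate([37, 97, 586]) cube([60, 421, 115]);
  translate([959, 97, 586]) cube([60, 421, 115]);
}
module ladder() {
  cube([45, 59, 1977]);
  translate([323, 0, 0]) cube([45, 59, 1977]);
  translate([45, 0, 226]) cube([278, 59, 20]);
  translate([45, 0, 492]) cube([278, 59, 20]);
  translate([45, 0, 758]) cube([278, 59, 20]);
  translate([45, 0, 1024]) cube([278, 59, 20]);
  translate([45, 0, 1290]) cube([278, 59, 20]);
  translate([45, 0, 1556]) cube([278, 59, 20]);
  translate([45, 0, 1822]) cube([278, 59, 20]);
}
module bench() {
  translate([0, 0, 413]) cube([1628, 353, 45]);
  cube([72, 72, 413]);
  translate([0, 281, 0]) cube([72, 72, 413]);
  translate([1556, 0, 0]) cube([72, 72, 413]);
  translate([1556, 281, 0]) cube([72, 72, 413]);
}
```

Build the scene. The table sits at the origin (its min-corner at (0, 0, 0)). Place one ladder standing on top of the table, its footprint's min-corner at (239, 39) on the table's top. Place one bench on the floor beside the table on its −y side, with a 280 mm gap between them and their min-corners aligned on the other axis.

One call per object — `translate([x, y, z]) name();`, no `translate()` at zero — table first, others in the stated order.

table();
translate([239, 39, 727]) ladder();
translate([0, -633, 0]) bench();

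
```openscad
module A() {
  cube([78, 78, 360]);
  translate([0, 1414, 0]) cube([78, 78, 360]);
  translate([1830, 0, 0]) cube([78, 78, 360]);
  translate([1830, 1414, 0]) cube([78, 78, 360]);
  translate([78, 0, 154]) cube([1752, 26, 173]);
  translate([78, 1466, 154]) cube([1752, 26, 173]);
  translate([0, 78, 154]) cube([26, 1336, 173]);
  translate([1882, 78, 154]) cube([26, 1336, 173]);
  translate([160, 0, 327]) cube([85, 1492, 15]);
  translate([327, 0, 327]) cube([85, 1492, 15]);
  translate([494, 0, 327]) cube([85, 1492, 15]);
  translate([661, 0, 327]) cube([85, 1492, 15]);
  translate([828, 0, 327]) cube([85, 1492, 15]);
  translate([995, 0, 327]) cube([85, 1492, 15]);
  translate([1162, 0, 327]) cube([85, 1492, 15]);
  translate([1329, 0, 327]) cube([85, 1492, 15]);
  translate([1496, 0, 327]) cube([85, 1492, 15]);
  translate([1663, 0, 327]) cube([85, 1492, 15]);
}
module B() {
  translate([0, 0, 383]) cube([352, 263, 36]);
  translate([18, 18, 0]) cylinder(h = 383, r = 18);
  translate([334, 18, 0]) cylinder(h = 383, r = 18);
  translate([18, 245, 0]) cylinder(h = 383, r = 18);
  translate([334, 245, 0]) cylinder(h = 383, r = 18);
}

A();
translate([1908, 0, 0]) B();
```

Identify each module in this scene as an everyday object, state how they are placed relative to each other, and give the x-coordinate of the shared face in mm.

The bed frame's +x face and the stool's −x face are both at x = 1908 mm.

A is a bed frame. B is a stool. The stool is against the bed frame's +x side, with their −y faces flush. The x-coordinate of the shared face is 1908 mm.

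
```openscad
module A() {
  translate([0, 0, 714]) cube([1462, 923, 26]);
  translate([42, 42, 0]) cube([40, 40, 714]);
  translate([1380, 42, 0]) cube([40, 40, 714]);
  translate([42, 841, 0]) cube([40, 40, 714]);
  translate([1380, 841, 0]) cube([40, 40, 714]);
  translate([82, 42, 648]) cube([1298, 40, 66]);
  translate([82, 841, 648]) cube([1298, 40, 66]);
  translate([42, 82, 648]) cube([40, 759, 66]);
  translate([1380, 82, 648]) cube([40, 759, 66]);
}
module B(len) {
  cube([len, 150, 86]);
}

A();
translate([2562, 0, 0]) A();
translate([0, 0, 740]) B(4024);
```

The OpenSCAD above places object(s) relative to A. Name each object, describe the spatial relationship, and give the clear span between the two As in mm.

Second table starts at x = 2562; first ends at x = 1462; clear span = 2562 − 1462 = 1100 mm.

A is a table. B is a beam. A beam spans the tops of two tables. The clear span between the two tables is 1100 mm.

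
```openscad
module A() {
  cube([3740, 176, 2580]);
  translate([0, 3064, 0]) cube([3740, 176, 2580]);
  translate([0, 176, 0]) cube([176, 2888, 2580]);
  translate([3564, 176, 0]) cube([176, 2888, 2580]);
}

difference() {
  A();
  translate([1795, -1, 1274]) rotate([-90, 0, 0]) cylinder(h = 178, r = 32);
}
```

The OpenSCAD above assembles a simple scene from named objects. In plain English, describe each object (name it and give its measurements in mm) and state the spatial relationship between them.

A is the wall frame of a small rectangular building: four walls, each 2580 mm tall and 176 mm thick, enclosing a footprint 3740 mm (x) by 3240 mm (y) outside-to-outside, with no floor or roof. The front and back walls (the −y and +y sides) span the full width; the two side walls fit between them.

The house frame has a circular hole of radius 32 mm through its front wall, centred at (x = 1795, z = 1274).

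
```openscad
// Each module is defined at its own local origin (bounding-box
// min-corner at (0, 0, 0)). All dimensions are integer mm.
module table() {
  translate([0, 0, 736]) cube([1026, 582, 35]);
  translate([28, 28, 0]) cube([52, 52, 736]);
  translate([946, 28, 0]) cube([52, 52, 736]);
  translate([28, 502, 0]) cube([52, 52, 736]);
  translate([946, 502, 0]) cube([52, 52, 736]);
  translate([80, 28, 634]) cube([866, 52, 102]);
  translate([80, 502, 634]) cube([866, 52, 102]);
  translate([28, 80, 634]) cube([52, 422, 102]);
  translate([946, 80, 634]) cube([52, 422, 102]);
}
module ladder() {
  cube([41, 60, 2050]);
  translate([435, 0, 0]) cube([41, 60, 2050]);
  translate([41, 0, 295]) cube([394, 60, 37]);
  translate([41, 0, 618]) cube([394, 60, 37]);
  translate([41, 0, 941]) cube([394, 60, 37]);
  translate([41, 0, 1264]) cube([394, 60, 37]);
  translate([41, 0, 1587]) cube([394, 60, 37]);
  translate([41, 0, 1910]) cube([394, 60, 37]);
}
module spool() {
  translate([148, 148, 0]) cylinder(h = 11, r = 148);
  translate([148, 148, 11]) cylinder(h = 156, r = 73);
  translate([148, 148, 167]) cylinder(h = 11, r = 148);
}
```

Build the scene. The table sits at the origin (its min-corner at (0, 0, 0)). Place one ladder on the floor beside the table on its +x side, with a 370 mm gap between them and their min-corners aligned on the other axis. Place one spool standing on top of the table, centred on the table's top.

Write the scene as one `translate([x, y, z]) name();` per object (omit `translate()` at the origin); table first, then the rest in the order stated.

table();
translate([1396, 0, 0]) ladder();
translate([365, 143, 771]) spool();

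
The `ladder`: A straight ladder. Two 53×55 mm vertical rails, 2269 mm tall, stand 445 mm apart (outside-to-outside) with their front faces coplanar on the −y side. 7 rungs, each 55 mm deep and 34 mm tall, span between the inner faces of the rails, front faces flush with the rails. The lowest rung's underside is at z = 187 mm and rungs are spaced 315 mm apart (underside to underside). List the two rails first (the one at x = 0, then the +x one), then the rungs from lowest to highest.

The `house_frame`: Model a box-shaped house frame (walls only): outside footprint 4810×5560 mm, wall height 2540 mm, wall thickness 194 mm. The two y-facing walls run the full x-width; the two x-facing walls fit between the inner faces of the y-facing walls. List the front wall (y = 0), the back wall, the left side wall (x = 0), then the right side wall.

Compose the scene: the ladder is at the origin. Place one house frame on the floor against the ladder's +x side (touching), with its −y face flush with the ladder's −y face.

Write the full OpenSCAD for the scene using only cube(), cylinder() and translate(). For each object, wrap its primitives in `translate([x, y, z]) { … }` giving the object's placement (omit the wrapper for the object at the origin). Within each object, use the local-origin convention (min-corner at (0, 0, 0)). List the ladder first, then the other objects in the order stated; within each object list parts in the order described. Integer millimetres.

cube([53, 55, 2269]);
translate([392, 0, 0]) cube([53, 55, 2269]);
translate([53, 0, 187]) cube([339, 55, 34]);
translate([53, 0, 502]) cube([339, 55, 34]);
translate([53, 0, 817]) cube([339, 55, 34]);
translate([53, 0, 1132]) cube([339, 55, 34]);
translate([53, 0, 1447]) cube([339, 55, 34]);
translate([53, 0, 1762]) cube([339, 55, 34]);
translate([53, 0, 2077]) cube([339, 55, 34]);
translate([445, 0, 0]) {
  cube([4810, 194, 2540]);
  translate([0, 5366, 0]) cube([4810, 194, 2540]);
  translate([0, 194, 0]) cube([194, 5172, 2540]);
  translate([4616, 194, 0]) cube([194, 5172, 2540]);
}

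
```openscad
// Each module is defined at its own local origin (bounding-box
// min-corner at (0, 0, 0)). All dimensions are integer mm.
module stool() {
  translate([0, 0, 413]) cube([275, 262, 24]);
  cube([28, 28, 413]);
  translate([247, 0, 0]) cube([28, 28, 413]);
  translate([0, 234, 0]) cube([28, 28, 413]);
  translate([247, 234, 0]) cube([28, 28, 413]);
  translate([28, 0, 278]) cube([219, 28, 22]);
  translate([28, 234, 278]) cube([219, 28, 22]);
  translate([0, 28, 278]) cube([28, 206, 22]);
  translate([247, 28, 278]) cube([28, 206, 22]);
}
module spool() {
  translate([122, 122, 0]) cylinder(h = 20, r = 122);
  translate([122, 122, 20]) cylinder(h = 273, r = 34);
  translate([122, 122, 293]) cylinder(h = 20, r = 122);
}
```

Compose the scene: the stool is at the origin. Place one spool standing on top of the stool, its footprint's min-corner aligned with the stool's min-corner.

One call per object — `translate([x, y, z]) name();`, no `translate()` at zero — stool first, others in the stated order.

stool();
translate([0, 0, 437]) spool();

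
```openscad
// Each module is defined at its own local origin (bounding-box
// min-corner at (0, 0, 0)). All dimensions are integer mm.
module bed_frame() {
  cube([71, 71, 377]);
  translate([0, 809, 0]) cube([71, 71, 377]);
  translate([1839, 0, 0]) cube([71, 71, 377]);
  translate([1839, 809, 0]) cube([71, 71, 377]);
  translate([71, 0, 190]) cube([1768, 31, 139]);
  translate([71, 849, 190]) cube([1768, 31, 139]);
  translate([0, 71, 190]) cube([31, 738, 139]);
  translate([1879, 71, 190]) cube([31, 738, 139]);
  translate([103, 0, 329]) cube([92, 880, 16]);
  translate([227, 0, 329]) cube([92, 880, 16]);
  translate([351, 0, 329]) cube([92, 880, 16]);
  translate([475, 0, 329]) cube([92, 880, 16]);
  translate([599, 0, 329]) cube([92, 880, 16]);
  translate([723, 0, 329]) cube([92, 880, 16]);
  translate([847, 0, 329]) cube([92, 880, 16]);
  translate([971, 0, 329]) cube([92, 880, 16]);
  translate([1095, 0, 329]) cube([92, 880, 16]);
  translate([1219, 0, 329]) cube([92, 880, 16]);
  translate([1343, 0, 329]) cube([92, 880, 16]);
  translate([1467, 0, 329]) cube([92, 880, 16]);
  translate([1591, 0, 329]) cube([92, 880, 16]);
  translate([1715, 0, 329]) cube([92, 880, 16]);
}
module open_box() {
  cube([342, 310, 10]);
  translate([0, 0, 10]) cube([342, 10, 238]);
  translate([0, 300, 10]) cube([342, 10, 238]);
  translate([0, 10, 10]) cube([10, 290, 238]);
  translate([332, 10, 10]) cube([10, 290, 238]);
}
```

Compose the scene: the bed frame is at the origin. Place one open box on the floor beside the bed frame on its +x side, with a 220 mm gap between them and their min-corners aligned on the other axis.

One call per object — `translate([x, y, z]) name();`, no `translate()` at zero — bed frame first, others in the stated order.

bed_frame();
translate([2130, 0, 0]) open_box();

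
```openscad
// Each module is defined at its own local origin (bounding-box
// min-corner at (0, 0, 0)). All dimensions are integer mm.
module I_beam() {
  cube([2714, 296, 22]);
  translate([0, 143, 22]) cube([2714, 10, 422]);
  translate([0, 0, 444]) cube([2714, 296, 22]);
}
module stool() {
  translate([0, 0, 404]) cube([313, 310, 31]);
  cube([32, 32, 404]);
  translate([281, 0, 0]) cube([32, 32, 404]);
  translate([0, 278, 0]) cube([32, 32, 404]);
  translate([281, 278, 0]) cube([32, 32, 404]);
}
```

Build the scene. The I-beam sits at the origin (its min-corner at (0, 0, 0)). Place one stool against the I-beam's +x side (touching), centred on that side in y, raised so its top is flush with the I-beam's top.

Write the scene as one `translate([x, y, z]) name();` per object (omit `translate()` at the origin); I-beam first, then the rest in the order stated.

I_beam();
translate([2714, -7, 31]) stool();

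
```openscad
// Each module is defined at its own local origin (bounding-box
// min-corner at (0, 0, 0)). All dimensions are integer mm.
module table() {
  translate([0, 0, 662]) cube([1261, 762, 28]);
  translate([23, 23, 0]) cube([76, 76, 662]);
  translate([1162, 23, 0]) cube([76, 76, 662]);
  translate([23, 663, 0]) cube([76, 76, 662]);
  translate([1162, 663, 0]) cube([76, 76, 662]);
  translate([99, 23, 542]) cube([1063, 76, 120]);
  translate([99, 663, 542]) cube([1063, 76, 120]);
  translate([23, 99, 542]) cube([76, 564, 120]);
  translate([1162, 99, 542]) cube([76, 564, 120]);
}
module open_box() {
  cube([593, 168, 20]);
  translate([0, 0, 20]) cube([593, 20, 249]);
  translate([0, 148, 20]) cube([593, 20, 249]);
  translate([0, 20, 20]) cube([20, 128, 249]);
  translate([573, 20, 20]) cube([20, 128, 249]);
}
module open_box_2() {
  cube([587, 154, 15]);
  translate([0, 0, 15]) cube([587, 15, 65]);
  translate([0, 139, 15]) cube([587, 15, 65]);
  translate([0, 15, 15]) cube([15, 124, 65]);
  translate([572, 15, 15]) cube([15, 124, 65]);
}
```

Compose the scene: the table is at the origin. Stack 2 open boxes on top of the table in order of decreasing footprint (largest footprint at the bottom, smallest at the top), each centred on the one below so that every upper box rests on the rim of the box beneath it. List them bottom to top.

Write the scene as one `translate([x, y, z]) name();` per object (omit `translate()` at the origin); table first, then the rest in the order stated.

table();
translate([334, 297, 690]) open_box();
translate([337, 304, 959]) open_box_2();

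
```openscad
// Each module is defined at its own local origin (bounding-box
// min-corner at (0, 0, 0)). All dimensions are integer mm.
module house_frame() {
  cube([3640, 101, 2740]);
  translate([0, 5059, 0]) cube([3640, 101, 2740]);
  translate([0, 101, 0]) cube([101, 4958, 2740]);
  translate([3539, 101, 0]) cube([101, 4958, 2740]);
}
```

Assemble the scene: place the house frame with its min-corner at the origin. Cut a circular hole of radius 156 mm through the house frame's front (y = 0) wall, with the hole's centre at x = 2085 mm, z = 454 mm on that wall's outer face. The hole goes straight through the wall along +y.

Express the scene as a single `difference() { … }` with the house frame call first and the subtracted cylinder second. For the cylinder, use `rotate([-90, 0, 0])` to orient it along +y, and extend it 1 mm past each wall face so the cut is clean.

difference() {
  house_frame();
  translate([2085, -1, 454]) rotate([-90, 0, 0]) cylinder(h = 103, r = 156);
}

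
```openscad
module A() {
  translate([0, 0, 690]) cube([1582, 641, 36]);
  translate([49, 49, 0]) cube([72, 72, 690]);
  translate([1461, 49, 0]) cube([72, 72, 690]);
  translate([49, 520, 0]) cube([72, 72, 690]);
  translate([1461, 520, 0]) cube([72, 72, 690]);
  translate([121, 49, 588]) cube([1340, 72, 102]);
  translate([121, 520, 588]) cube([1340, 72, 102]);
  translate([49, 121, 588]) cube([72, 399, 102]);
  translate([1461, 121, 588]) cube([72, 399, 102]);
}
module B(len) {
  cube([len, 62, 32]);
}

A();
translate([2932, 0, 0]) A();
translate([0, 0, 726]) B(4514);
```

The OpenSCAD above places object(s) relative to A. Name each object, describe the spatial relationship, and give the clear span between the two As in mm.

Second table starts at x = 2932; first ends at x = 1582; clear span = 2932 − 1582 = 1350 mm.

A is a table. B is a beam. A beam spans the tops of two tables. The clear span between the two tables is 1350 mm.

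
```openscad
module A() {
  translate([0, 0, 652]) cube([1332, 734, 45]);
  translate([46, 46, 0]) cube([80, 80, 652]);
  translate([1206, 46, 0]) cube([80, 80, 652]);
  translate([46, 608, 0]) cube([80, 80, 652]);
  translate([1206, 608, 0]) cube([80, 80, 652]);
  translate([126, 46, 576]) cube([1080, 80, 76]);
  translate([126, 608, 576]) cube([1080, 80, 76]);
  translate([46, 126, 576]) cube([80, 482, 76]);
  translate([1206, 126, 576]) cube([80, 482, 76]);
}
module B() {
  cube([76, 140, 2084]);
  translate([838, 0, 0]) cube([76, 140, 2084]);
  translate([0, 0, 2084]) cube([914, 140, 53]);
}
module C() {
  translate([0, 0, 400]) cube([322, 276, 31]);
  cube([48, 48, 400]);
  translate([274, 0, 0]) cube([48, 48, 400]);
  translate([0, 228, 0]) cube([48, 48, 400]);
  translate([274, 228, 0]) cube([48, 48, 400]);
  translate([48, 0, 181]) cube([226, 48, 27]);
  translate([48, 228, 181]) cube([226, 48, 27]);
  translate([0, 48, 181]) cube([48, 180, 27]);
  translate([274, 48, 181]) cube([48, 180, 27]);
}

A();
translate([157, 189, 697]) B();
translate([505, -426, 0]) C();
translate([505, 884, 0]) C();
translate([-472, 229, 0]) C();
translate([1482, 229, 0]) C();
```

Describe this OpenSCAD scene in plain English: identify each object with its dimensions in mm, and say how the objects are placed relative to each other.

A is a rectangular dining table. The top is 1332×734×45 mm with its upper surface at z = 697 mm. It stands on four 80×80 mm square legs, each inset 46 mm from the nearest pair of top edges, running from the floor to the underside of the top. Four apron rails, 80 mm thick and 76 mm tall, run between adjacent legs with their top edges flush with the underside of the top and their outer faces flush with the legs' outer faces.

B is a door frame. The clear opening is 762 mm wide and 2084 mm high. Two 76 mm wide jambs, 140 mm deep, stand either side of the opening from the floor to the top of the opening. A 53 mm thick head sits across the top of both jambs, spanning the full outside width of the frame.

C is a four-legged stool. The seat is 322×276 mm, 31 mm thick, top at z = 431 mm. It stands on four square legs, each 48×48 mm in cross-section, from z = 0 to the seat underside, each flush with a corner of the seat. Four stretchers, 48 mm wide and 27 mm tall, connect adjacent legs with their undersides at z = 181 mm, each running between the inner faces of the legs it joins and aligned with the legs' outer faces on the other axis.

The door frame is on top of the table. Four stools sit around the table at the −y, +y, −x, +x sides.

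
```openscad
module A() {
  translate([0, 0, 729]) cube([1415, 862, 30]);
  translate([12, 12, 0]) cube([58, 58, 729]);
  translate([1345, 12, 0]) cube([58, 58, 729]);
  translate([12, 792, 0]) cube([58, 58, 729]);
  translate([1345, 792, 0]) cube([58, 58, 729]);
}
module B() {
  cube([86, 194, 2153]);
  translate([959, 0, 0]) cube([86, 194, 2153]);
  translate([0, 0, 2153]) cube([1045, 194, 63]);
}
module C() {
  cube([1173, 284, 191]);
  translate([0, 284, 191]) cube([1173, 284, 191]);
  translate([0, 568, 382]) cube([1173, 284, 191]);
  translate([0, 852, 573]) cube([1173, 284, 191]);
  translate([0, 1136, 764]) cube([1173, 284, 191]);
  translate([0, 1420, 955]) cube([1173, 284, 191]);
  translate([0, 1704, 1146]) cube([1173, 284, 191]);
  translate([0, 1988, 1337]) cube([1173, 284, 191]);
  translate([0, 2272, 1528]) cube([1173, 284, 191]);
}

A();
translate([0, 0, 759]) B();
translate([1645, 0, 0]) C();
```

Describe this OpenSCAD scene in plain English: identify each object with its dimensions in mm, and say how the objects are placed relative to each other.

A is a rectangular dining table. The top is 1415×862×30 mm with its upper surface at z = 759 mm. It stands on four 58×58 mm square legs, each inset 12 mm from the nearest pair of top edges, running from the floor to the underside of the top.

B is a rectangular door frame: two vertical jambs of 86×194 mm section, 2153 mm tall, with a clear opening 873 mm wide between their inner faces. A header 63 mm tall and 194 mm deep lies on top of the jambs and spans the full outside width.

C is a straight staircase of 9 solid steps. Each step is 1173 mm wide (x), 284 mm deep (y, the going) and 191 mm tall (the rise). The first step rests on the floor; each subsequent step sits one going further in +y and one rise higher in +z, directly behind and above the previous step with no overlap.

The door frame is on top of the table. The staircase is on the floor beside the table on its +x side.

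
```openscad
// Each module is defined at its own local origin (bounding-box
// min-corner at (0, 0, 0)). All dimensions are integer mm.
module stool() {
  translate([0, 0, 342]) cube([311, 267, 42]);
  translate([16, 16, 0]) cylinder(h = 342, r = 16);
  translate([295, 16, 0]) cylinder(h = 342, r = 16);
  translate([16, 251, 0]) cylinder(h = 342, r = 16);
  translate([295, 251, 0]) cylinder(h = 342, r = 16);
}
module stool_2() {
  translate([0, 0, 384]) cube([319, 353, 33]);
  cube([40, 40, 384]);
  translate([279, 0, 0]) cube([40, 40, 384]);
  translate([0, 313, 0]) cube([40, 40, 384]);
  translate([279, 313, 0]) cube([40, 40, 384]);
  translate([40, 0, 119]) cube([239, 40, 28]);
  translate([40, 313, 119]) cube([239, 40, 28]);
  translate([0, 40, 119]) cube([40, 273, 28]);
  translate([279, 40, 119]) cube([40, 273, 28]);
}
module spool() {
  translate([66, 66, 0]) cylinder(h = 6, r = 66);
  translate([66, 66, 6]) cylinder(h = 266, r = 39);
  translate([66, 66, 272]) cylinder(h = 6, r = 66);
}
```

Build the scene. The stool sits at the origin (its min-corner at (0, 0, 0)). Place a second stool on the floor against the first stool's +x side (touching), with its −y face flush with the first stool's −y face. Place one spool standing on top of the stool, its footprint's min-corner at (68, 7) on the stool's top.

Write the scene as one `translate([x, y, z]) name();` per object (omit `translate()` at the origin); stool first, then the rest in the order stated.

stool();
translate([311, 0, 0]) stool_2();
translate([68, 7, 384]) spool();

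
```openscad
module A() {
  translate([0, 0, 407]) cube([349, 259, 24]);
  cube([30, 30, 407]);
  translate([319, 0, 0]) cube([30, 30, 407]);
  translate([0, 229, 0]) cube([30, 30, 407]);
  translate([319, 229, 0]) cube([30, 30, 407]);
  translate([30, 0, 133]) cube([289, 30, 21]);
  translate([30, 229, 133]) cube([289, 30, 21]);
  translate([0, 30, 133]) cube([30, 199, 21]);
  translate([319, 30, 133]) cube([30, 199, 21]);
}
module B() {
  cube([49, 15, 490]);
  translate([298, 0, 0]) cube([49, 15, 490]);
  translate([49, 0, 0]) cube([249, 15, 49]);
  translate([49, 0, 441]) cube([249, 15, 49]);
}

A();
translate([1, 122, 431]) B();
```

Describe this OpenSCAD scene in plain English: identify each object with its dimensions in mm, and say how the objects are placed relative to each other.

A is a simple wooden stool: a rectangular seat 349 mm (x) by 259 mm (y), 24 mm thick, top face at z = 431 mm, on four square legs, each 30×30 mm in cross-section. The legs rest on z = 0, each flush with a corner of the seat. Four stretchers, 30 mm wide and 21 mm tall, connect adjacent legs with their undersides at z = 133 mm, each running between the inner faces of the legs it joins and aligned with the legs' outer faces on the other axis.

B is a picture frame with a 249×392 mm rectangular opening (x by z) and a uniform 49 mm border on every side. Frame depth is 15 mm along y. It is built from two vertical stiles running the full outside height and two horizontal rails spanning the gap between the stiles.

The picture frame is on top of the stool, centred.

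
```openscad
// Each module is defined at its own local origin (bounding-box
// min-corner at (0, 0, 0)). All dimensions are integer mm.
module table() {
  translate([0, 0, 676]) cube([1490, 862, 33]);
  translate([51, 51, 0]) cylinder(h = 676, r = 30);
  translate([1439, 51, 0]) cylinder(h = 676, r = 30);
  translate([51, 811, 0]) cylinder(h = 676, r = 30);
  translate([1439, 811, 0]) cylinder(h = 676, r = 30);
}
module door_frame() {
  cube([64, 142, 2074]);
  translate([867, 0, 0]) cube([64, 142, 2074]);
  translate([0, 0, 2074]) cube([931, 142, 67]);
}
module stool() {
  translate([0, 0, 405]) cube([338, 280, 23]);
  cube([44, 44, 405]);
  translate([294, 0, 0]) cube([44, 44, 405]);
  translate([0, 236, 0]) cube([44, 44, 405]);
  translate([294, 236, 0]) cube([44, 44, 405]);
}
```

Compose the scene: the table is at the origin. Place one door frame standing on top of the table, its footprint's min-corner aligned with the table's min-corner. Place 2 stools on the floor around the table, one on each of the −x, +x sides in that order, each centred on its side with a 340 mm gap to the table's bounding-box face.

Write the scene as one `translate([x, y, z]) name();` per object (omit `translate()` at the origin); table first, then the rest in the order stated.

table();
translate([0, 0, 709]) door_frame();
translate([-678, 291, 0]) stool();
translate([1830, 291, 0]) stool();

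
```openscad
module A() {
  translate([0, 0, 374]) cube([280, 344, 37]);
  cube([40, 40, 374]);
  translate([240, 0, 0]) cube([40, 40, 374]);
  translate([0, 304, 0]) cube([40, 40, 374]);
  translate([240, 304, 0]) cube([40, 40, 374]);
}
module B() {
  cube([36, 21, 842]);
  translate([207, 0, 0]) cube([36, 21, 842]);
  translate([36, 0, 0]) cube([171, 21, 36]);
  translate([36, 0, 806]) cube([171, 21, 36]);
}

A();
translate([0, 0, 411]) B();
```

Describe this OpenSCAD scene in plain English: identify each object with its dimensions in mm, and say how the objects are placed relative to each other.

A is a four-legged stool. The seat is 280×344 mm, 37 mm thick, top at z = 411 mm. It stands on four square legs, each 40×40 mm in cross-section, from z = 0 to the seat underside, each flush with a corner of the seat.

B is a rectangular picture frame lying in the x–z plane (depth along y). The opening is 171 mm wide (x) by 770 mm tall (z), surrounded by a border 36 mm wide on all four sides. The frame is 21 mm deep and is made of two full-height vertical stiles with two horizontal rails fitted between them.

The picture frame is on top of the stool.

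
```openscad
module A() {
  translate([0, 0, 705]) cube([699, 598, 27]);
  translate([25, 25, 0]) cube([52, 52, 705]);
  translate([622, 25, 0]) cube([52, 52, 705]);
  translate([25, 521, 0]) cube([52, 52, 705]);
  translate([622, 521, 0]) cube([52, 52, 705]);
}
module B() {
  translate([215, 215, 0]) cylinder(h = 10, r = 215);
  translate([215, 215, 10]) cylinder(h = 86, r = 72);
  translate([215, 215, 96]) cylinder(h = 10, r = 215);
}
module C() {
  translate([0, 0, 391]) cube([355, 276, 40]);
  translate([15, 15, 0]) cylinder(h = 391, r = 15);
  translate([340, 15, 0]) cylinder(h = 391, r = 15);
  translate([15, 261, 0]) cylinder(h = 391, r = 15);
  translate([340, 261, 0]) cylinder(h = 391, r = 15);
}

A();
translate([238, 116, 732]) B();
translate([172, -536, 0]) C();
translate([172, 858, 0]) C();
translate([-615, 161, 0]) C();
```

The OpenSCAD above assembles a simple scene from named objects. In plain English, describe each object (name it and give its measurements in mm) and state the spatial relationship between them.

A is a rectangular dining table. The top is 699×598×27 mm with its upper surface at z = 732 mm. It stands on four 52×52 mm square legs, each inset 25 mm from the nearest pair of top edges, running from the floor to the underside of the top.

B is a spool: two coaxial disc flanges of radius 215 mm and thickness 10 mm, joined by a core cylinder of radius 72 mm and height 86 mm. The lower flange rests on z = 0 and the three cylinders share a vertical axis.

C is a four-legged stool. The seat is a 355×276×40 mm slab whose top surface is at z = 431 mm; four round legs, each 30 mm in diameter, run from the floor (z = 0) to the underside of the seat, each leg's axis is inset half a diameter from the nearest pair of seat edges (so the leg's bounding box is flush with the corner).

The spool is on top of the table. Three stools sit around the table at the −y, +y, −x sides.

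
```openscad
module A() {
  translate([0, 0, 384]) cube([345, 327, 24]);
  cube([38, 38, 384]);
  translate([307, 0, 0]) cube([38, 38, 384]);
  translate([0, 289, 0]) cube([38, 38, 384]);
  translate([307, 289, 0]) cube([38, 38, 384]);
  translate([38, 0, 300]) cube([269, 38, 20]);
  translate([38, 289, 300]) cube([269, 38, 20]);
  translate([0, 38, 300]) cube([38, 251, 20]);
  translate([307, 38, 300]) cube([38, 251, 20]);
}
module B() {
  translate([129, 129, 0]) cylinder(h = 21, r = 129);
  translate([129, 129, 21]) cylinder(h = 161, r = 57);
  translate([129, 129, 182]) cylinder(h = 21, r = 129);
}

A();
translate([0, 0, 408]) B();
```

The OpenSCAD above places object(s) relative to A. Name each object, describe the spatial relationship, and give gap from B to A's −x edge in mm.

The spool's min-x is at 0; the stool's min-x is 0; gap = 0 mm.

A is a stool. B is a spool. The spool is on top of the stool. The gap from the spool to the stool's −x edge is 0 mm.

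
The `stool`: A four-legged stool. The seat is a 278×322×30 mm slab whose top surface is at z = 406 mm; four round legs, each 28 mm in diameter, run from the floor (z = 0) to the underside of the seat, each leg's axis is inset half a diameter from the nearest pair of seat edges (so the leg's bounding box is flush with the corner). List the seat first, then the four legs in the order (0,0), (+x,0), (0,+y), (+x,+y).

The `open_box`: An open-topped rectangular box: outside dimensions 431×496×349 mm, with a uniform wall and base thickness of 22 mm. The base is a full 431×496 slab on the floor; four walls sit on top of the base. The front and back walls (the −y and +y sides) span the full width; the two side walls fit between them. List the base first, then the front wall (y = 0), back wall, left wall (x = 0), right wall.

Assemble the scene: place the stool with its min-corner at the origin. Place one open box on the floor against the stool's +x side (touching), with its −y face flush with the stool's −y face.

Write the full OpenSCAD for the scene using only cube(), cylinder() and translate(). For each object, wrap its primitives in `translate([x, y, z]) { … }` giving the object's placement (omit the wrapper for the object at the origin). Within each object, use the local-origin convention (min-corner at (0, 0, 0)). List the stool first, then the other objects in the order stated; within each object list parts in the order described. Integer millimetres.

translate([0, 0, 376]) cube([278, 322, 30]);
translate([14, 14, 0]) cylinder(h = 376, r = 14);
translate([264, 14, 0]) cylinder(h = 376, r = 14);
translate([14, 308, 0]) cylinder(h = 376, r = 14);
translate([264, 308, 0]) cylinder(h = 376, r = 14);
translate([278, 0, 0]) {
  cube([431, 496, 22]);
  translate([0, 0, 22]) cube([431, 22, 327]);
  translate([0, 474, 22]) cube([431, 22, 327]);
  translate([0, 22, 22]) cube([22, 452, 327]);
  translate([409, 22, 22]) cube([22, 452, 327]);
}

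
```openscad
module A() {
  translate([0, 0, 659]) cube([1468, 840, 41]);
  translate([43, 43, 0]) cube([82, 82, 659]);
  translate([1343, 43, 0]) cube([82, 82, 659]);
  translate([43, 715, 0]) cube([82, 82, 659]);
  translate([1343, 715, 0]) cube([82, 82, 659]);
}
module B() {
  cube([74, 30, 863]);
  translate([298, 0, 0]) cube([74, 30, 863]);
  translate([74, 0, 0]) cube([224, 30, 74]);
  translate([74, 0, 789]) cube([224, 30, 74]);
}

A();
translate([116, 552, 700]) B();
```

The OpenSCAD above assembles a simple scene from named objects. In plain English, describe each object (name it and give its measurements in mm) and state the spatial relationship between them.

A is a rectangular dining table. The top is 1468×840×41 mm with its upper surface at z = 700 mm. It stands on four 82×82 mm square legs, each inset 43 mm from the nearest pair of top edges, running from the floor to the underside of the top.

B is a rectangular picture frame lying in the x–z plane (depth along y). The opening is 224 mm wide (x) by 715 mm tall (z), surrounded by a border 74 mm wide on all four sides. The frame is 30 mm deep and is made of two full-height vertical stiles with two horizontal rails fitted between them.

The picture frame is on top of the table.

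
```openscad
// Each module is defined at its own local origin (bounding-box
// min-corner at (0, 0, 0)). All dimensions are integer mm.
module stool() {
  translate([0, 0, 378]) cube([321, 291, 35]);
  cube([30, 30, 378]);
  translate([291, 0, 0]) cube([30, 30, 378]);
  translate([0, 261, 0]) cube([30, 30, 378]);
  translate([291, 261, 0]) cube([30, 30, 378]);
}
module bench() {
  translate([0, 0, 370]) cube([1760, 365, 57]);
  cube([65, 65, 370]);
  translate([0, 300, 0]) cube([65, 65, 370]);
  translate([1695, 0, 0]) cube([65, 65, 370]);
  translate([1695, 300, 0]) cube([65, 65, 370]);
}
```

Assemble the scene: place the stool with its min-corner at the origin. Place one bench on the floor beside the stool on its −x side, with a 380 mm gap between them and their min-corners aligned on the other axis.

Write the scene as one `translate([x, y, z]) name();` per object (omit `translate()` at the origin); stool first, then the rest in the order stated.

stool();
translate([-2140, 0, 0]) bench();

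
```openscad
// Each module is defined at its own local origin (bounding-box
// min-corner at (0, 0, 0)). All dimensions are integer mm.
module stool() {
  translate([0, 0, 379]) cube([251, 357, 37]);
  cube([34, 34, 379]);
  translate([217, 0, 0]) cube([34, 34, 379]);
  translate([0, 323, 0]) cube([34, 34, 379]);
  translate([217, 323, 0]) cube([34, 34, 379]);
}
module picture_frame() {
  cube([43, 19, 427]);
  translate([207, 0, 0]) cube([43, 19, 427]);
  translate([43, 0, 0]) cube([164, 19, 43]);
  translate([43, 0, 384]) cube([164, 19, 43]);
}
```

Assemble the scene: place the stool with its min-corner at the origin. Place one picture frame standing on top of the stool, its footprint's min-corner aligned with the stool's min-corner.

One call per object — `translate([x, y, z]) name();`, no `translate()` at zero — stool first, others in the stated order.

stool();
translate([0, 0, 416]) picture_frame();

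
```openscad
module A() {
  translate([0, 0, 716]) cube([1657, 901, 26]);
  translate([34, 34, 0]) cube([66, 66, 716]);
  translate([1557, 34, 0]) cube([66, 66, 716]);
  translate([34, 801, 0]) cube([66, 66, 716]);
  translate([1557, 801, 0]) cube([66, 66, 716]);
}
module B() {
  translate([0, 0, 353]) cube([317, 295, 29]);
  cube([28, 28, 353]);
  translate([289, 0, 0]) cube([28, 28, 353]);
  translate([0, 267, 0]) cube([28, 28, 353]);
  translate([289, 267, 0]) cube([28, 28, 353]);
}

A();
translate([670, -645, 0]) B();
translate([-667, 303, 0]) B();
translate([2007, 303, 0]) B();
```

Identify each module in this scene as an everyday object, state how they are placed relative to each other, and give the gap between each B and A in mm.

Each stool's nearest face is 350 mm from the table's bounding box.

A is a table. B is a stool. Three stools sit around the table at the −y, −x, +x sides. The gap between each stool and the table is 350 mm.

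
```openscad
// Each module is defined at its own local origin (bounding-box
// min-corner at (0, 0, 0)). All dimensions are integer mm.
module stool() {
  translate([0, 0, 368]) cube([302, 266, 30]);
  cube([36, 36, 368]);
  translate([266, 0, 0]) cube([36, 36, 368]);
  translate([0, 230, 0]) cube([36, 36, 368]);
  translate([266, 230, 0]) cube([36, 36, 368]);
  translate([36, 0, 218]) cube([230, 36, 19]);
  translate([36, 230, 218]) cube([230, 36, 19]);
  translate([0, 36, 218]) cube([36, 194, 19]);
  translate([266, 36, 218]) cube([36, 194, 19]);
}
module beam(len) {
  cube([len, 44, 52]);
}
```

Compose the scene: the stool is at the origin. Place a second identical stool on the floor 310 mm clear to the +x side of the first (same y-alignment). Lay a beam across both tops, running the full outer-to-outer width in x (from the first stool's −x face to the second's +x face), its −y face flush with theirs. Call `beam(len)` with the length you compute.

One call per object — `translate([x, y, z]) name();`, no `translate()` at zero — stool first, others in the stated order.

stool();
translate([612, 0, 0]) stool();
translate([0, 0, 398]) beam(914);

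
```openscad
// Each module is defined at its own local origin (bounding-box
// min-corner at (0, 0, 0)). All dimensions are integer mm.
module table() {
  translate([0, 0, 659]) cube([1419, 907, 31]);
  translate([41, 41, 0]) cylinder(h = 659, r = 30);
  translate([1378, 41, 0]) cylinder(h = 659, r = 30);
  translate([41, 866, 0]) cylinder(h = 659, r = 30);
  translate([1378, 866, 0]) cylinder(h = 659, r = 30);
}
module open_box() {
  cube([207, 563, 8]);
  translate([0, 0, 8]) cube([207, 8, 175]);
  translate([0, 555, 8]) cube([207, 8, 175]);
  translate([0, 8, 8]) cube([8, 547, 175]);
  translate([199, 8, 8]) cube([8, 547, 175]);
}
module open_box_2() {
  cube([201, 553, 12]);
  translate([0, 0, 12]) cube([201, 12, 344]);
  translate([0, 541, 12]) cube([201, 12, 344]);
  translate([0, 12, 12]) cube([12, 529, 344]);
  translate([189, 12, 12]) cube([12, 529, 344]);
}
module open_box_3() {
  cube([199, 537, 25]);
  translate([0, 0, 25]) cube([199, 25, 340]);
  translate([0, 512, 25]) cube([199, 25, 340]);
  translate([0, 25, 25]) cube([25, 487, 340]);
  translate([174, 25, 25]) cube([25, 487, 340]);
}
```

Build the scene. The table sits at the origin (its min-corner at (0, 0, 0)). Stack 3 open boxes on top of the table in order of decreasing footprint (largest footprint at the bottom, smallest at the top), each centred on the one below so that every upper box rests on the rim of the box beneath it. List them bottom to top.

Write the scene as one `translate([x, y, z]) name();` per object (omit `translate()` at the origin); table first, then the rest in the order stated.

table();
translate([606, 172, 690]) open_box();
translate([609, 177, 873]) open_box_2();
translate([610, 185, 1229]) open_box_3();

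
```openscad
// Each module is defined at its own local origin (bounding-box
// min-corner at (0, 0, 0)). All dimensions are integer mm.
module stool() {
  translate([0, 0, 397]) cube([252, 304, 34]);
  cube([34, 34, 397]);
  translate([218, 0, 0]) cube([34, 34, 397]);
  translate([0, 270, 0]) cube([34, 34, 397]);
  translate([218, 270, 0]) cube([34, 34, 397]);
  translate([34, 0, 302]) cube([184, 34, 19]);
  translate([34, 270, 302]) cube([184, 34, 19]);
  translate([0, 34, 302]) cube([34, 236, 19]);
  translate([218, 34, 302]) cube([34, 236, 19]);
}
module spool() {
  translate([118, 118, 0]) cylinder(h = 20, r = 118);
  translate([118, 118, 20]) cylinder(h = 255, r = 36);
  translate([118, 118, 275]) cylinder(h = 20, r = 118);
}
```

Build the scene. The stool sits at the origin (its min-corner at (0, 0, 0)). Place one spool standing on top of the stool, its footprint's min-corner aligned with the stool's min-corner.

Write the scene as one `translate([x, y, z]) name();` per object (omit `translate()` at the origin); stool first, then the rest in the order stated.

stool();
translate([0, 0, 431]) spool();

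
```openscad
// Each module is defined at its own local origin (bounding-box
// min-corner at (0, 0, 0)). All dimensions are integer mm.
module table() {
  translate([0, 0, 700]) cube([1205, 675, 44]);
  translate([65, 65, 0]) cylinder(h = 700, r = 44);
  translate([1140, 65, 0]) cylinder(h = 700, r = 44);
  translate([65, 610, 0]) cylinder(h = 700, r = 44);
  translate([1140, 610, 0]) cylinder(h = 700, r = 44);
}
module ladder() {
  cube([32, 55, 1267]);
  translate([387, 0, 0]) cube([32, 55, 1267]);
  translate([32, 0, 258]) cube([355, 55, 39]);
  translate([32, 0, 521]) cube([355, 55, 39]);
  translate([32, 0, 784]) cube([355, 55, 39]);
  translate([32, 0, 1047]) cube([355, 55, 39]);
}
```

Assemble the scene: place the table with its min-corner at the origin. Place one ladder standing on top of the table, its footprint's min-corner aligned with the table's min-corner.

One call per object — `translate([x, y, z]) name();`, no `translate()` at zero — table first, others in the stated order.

table();
translate([0, 0, 744]) ladder();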